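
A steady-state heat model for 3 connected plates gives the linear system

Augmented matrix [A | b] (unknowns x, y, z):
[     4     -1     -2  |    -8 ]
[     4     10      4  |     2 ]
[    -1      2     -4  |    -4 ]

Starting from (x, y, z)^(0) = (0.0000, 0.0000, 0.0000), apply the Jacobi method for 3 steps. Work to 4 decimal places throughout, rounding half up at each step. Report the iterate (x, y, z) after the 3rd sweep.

Iteration 1:
  x = (-8 - (-1)·0.0000 - (-2)·0.0000) / (4) = -2.0000
  y = (2 - (4)·0.0000 - (4)·0.0000) / (10) = 0.2000
  z = (-4 - (-1)·0.0000 - (2)·0.0000) / (-4) = 1.0000
Iteration 2:
  x = (-8 - (-1)·0.2000 - (-2)·1.0000) / (4) = -1.4500
  y = (2 - (4)·-2.0000 - (4)·1.0000) / (10) = 0.6000
  z = (-4 - (-1)·-2.0000 - (2)·0.2000) / (-4) = 1.6000
Iteration 3:
  x = (-8 - (-1)·0.6000 - (-2)·1.6000) / (4) = -1.0500
  y = (2 - (4)·-1.4500 - (4)·1.6000) / (10) = 0.1400
  z = (-4 - (-1)·-1.4500 - (2)·0.6000) / (-4) = 1.6625

(-1.0500, 0.1400, 1.6625)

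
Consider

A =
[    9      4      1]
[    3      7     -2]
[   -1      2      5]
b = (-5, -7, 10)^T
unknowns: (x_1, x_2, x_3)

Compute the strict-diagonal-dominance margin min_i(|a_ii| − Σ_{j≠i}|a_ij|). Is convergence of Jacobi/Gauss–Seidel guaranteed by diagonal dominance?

row 1: |9| − (4+1) = 4
row 2: |7| − (3+2) = 2
row 3: |5| − (1+2) = 2
minimum over rows = 2 → strictly diagonally dominant (convergence guaranteed)

2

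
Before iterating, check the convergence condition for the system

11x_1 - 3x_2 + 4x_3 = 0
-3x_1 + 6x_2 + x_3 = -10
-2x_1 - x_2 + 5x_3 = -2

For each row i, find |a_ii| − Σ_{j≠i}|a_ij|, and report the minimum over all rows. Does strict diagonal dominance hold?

2

row 1: |11| − (3+4) = 4
row 2: |6| − (3+1) = 2
row 3: |5| − (2+1) = 2
minimum over rows = 2 → strictly diagonally dominant (convergence guaranteed)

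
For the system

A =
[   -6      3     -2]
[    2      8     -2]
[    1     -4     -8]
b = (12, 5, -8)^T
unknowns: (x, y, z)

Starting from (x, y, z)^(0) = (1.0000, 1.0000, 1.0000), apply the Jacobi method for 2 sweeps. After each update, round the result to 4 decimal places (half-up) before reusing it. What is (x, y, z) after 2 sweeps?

(-1.8958, 1.2396, 0.4583)

Iteration 1:
  x = (12 - (3)·1.0000 - (-2)·1.0000) / (-6) = -1.8333
  y = (5 - (2)·1.0000 - (-2)·1.0000) / (8) = 0.6250
  z = (-8 - (1)·1.0000 - (-4)·1.0000) / (-8) = 0.6250
Iteration 2:
  x = (12 - (3)·0.6250 - (-2)·0.6250) / (-6) = -1.8958
  y = (5 - (2)·-1.8333 - (-2)·0.6250) / (8) = 1.2396
  z = (-8 - (1)·-1.8333 - (-4)·0.6250) / (-8) = 0.4583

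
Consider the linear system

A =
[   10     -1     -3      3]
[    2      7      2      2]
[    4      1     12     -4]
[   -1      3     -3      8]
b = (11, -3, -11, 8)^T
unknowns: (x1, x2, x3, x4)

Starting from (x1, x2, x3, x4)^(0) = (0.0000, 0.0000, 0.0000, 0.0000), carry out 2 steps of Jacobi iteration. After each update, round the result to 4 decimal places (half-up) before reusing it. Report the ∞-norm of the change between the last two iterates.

0.6179

Iteration 1:
  x1 = (11 - (-1)·0.0000 - (-3)·0.0000 - (3)·0.0000) / (10) = 1.1000
  x2 = (-3 - (2)·0.0000 - (2)·0.0000 - (2)·0.0000) / (7) = -0.4286
  x3 = (-11 - (4)·0.0000 - (1)·0.0000 - (-4)·0.0000) / (12) = -0.9167
  x4 = (8 - (-1)·0.0000 - (3)·0.0000 - (-3)·0.0000) / (8) = 1.0000
Iteration 2:
  x1 = (11 - (-1)·-0.4286 - (-3)·-0.9167 - (3)·1.0000) / (10) = 0.4821
  x2 = (-3 - (2)·1.1000 - (2)·-0.9167 - (2)·1.0000) / (7) = -0.7667
  x3 = (-11 - (4)·1.1000 - (1)·-0.4286 - (-4)·1.0000) / (12) = -0.9143
  x4 = (8 - (-1)·1.1000 - (3)·-0.4286 - (-3)·-0.9167) / (8) = 0.9545
Change: (-0.6179, -0.3381, 0.0024, -0.0455) → max |·| = 0.6179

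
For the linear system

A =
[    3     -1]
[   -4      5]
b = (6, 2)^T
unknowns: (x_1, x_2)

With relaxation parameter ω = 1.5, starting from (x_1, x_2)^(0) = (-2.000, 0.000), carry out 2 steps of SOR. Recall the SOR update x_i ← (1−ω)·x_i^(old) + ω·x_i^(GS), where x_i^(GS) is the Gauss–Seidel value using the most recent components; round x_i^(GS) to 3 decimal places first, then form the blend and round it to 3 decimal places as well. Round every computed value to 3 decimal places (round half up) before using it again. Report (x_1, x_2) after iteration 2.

Iteration 1:
  x_1: GS value = (6 - (-1)·0.000) / (3) = 2.000;  x_1 ← (1−ω)·-2.000 + ω·2.000 = 4.000
  x_2: GS value = (2 - (-4)·4.000) / (5) = 3.600;  x_2 ← (1−ω)·0.000 + ω·3.600 = 5.400
Iteration 2:
  x_1: GS value = (6 - (-1)·5.400) / (3) = 3.800;  x_1 ← (1−ω)·4.000 + ω·3.800 = 3.700
  x_2: GS value = (2 - (-4)·3.700) / (5) = 3.360;  x_2 ← (1−ω)·5.400 + ω·3.360 = 2.340

(3.700, 2.340)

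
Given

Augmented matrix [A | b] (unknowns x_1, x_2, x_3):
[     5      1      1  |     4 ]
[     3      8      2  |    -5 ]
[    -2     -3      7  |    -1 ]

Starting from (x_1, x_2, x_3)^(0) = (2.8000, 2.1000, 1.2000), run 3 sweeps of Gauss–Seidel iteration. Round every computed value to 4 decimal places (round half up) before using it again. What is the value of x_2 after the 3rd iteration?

-0.9550

Iteration 1:
  x_1 = (4 - (1)·2.1000 - (1)·1.2000) / (5) = 0.1400
  x_2 = (-5 - (3)·0.1400 - (2)·1.2000) / (8) = -0.9775
  x_3 = (-1 - (-2)·0.1400 - (-3)·-0.9775) / (7) = -0.5218
Iteration 2:
  x_1 = (4 - (1)·-0.9775 - (1)·-0.5218) / (5) = 1.0999
  x_2 = (-5 - (3)·1.0999 - (2)·-0.5218) / (8) = -0.9070
  x_3 = (-1 - (-2)·1.0999 - (-3)·-0.9070) / (7) = -0.2173
Iteration 3:
  x_1 = (4 - (1)·-0.9070 - (1)·-0.2173) / (5) = 1.0249
  x_2 = (-5 - (3)·1.0249 - (2)·-0.2173) / (8) = -0.9550
  x_3 = (-1 - (-2)·1.0249 - (-3)·-0.9550) / (7) = -0.2593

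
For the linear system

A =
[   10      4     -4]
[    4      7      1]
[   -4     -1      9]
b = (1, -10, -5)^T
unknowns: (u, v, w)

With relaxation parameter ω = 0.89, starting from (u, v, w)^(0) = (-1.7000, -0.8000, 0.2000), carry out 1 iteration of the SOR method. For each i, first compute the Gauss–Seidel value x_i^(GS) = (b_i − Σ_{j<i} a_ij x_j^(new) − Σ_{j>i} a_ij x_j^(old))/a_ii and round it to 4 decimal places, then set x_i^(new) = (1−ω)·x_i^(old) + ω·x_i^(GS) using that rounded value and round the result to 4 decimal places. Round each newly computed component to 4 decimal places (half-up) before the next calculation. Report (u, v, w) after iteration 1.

(0.2580, -1.5161, -0.5203)

Iteration 1:
  u: GS value = (1 - (4)·-0.8000 - (-4)·0.2000) / (10) = 0.5000;  u ← (1−ω)·-1.7000 + ω·0.5000 = 0.2580
  v: GS value = (-10 - (4)·0.2580 - (1)·0.2000) / (7) = -1.6046;  v ← (1−ω)·-0.8000 + ω·-1.6046 = -1.5161
  w: GS value = (-5 - (-4)·0.2580 - (-1)·-1.5161) / (9) = -0.6093;  w ← (1−ω)·0.2000 + ω·-0.6093 = -0.5203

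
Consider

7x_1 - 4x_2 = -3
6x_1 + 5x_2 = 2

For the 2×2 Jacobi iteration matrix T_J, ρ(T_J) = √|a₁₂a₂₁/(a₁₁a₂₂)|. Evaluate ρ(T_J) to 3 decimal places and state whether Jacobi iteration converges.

0.828

a₁₂a₂₁/(a₁₁a₂₂) = (-4)·(6) / ((7)·(5)) = -0.685714
ρ = √|-0.685714| = √0.685714 = 0.828
ρ < 1, so Jacobi converges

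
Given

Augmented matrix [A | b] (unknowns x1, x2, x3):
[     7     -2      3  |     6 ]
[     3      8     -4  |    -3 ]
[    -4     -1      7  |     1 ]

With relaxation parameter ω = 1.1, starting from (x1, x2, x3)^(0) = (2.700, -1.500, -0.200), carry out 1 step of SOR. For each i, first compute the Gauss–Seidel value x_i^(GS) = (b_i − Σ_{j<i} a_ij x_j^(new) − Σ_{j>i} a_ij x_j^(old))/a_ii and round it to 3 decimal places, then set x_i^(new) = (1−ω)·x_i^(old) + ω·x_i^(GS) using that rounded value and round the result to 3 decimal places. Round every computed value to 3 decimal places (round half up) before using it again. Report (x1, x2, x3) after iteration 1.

Iteration 1:
  x1: GS value = (6 - (-2)·-1.500 - (3)·-0.200) / (7) = 0.514;  x1 ← (1−ω)·2.700 + ω·0.514 = 0.295
  x2: GS value = (-3 - (3)·0.295 - (-4)·-0.200) / (8) = -0.586;  x2 ← (1−ω)·-1.500 + ω·-0.586 = -0.495
  x3: GS value = (1 - (-4)·0.295 - (-1)·-0.495) / (7) = 0.241;  x3 ← (1−ω)·-0.200 + ω·0.241 = 0.285

(0.295, -0.495, 0.285)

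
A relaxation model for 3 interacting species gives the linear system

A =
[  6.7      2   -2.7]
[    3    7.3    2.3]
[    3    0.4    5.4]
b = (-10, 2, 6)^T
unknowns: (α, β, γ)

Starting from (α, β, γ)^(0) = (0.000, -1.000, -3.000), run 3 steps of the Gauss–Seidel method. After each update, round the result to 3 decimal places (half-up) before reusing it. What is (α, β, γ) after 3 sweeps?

(-0.789, 0.034, 1.547)

Iteration 1:
  α = (-10 - (2)·-1.000 - (-2.7)·-3.000) / (6.7) = -2.403
  β = (2 - (3)·-2.403 - (2.3)·-3.000) / (7.3) = 2.207
  γ = (6 - (3)·-2.403 - (0.4)·2.207) / (5.4) = 2.283
Iteration 2:
  α = (-10 - (2)·2.207 - (-2.7)·2.283) / (6.7) = -1.231
  β = (2 - (3)·-1.231 - (2.3)·2.283) / (7.3) = 0.061
  γ = (6 - (3)·-1.231 - (0.4)·0.061) / (5.4) = 1.790
Iteration 3:
  α = (-10 - (2)·0.061 - (-2.7)·1.790) / (6.7) = -0.789
  β = (2 - (3)·-0.789 - (2.3)·1.790) / (7.3) = 0.034
  γ = (6 - (3)·-0.789 - (0.4)·0.034) / (5.4) = 1.547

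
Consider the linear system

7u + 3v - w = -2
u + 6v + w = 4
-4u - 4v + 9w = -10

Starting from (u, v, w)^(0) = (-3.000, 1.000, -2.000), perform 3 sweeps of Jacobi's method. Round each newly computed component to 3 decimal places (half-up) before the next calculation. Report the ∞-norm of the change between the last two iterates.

0.301

Iteration 1:
  u = (-2 - (3)·1.000 - (-1)·-2.000) / (7) = -1.000
  v = (4 - (1)·-3.000 - (1)·-2.000) / (6) = 1.500
  w = (-10 - (-4)·-3.000 - (-4)·1.000) / (9) = -2.000
Iteration 2:
  u = (-2 - (3)·1.500 - (-1)·-2.000) / (7) = -1.214
  v = (4 - (1)·-1.000 - (1)·-2.000) / (6) = 1.167
  w = (-10 - (-4)·-1.000 - (-4)·1.500) / (9) = -0.889
Iteration 3:
  u = (-2 - (3)·1.167 - (-1)·-0.889) / (7) = -0.913
  v = (4 - (1)·-1.214 - (1)·-0.889) / (6) = 1.017
  w = (-10 - (-4)·-1.214 - (-4)·1.167) / (9) = -1.132
Change: (0.301, -0.150, -0.243) → max |·| = 0.301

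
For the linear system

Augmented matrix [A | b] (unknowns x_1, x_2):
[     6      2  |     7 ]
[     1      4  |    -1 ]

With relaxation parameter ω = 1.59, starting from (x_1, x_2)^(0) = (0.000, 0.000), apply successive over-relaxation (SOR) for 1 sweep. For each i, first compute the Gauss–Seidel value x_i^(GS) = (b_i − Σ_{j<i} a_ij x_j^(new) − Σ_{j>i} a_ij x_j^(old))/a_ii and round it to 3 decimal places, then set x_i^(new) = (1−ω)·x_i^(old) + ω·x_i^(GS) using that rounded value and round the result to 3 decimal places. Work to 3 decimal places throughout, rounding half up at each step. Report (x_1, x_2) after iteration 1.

Iteration 1:
  x_1: GS value = (7 - (2)·0.000) / (6) = 1.167;  x_1 ← (1−ω)·0.000 + ω·1.167 = 1.856
  x_2: GS value = (-1 - (1)·1.856) / (4) = -0.714;  x_2 ← (1−ω)·0.000 + ω·-0.714 = -1.135

(1.856, -1.135)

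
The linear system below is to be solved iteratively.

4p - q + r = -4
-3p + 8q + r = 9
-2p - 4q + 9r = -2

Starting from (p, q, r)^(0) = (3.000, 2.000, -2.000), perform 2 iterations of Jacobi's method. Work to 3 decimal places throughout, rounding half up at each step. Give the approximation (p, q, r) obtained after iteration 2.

(-0.708, 0.958, 0.889)

Iteration 1:
  p = (-4 - (-1)·2.000 - (1)·-2.000) / (4) = 0.000
  q = (9 - (-3)·3.000 - (1)·-2.000) / (8) = 2.500
  r = (-2 - (-2)·3.000 - (-4)·2.000) / (9) = 1.333
Iteration 2:
  p = (-4 - (-1)·2.500 - (1)·1.333) / (4) = -0.708
  q = (9 - (-3)·0.000 - (1)·1.333) / (8) = 0.958
  r = (-2 - (-2)·0.000 - (-4)·2.500) / (9) = 0.889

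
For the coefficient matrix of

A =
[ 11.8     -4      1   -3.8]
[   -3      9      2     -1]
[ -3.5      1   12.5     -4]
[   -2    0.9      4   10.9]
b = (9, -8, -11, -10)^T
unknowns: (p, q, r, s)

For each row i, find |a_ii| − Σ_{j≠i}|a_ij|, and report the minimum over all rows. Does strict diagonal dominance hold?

3

row 1: |11.8| − (4+1+3.8) = 3
row 2: |9| − (3+2+1) = 3
row 3: |12.5| − (3.5+1+4) = 4
row 4: |10.9| − (2+0.9+4) = 4
minimum over rows = 3 → strictly diagonally dominant (convergence guaranteed)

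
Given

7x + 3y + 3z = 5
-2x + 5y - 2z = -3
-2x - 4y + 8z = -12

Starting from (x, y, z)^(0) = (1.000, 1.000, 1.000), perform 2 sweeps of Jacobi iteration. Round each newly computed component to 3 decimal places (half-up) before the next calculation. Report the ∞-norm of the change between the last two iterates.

1.157

Iteration 1:
  x = (5 - (3)·1.000 - (3)·1.000) / (7) = -0.143
  y = (-3 - (-2)·1.000 - (-2)·1.000) / (5) = 0.200
  z = (-12 - (-2)·1.000 - (-4)·1.000) / (8) = -0.750
Iteration 2:
  x = (5 - (3)·0.200 - (3)·-0.750) / (7) = 0.950
  y = (-3 - (-2)·-0.143 - (-2)·-0.750) / (5) = -0.957
  z = (-12 - (-2)·-0.143 - (-4)·0.200) / (8) = -1.436
Change: (1.093, -1.157, -0.686) → max |·| = 1.157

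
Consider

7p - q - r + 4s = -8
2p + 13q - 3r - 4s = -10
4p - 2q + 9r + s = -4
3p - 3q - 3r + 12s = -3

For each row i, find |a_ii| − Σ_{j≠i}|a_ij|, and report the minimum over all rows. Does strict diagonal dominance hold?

1

row 1: |7| − (1+1+4) = 1
row 2: |13| − (2+3+4) = 4
row 3: |9| − (4+2+1) = 2
row 4: |12| − (3+3+3) = 3
minimum over rows = 1 → strictly diagonally dominant (convergence guaranteed)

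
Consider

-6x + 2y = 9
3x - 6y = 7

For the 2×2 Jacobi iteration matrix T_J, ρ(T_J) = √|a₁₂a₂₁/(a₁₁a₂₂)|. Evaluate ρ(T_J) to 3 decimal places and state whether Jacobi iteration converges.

a₁₂a₂₁/(a₁₁a₂₂) = (2)·(3) / ((-6)·(-6)) = 0.166667
ρ = √|0.166667| = √0.166667 = 0.408
ρ < 1, so Jacobi converges

0.408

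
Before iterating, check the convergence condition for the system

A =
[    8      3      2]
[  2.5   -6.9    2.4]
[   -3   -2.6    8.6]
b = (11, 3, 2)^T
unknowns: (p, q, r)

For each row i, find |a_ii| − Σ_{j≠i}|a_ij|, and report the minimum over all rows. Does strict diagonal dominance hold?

2

row 1: |8| − (3+2) = 3
row 2: |-6.9| − (2.5+2.4) = 2
row 3: |8.6| − (3+2.6) = 3
minimum over rows = 2 → strictly diagonally dominant (convergence guaranteed)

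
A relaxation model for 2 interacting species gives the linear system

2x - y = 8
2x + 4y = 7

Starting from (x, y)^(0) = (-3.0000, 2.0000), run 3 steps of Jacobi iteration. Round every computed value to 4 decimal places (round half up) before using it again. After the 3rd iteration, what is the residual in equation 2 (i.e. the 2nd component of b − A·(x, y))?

4.0000

Iteration 1:
  x = (8 - (-1)·2.0000) / (2) = 5.0000
  y = (7 - (2)·-3.0000) / (4) = 3.2500
Iteration 2:
  x = (8 - (-1)·3.2500) / (2) = 5.6250
  y = (7 - (2)·5.0000) / (4) = -0.7500
Iteration 3:
  x = (8 - (-1)·-0.7500) / (2) = 3.6250
  y = (7 - (2)·5.6250) / (4) = -1.0625
Residual b − A·x = (-0.3125, 4.0000)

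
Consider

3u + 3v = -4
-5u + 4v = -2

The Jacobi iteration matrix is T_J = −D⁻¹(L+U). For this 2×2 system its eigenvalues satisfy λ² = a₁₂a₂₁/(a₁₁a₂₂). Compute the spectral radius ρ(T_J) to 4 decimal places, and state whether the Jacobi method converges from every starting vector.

a₁₂a₂₁/(a₁₁a₂₂) = (3)·(-5) / ((3)·(4)) = -1.250000
ρ = √|-1.250000| = √1.250000 = 1.1180
ρ > 1, so Jacobi diverges

1.1180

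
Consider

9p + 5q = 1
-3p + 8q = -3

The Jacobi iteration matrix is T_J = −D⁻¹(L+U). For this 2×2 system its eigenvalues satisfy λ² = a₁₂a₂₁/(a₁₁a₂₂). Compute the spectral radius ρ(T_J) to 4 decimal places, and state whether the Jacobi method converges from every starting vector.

a₁₂a₂₁/(a₁₁a₂₂) = (5)·(-3) / ((9)·(8)) = -0.208333
ρ = √|-0.208333| = √0.208333 = 0.4564
ρ < 1, so Jacobi converges

0.4564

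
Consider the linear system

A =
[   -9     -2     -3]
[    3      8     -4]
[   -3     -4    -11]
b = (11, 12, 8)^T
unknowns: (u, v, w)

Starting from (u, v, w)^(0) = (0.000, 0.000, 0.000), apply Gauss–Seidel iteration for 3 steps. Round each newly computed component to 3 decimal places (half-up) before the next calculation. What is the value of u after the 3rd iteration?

-1.241

Iteration 1:
  u = (11 - (-2)·0.000 - (-3)·0.000) / (-9) = -1.222
  v = (12 - (3)·-1.222 - (-4)·0.000) / (8) = 1.958
  w = (8 - (-3)·-1.222 - (-4)·1.958) / (-11) = -1.106
Iteration 2:
  u = (11 - (-2)·1.958 - (-3)·-1.106) / (-9) = -1.289
  v = (12 - (3)·-1.289 - (-4)·-1.106) / (8) = 1.430
  w = (8 - (-3)·-1.289 - (-4)·1.430) / (-11) = -0.896
Iteration 3:
  u = (11 - (-2)·1.430 - (-3)·-0.896) / (-9) = -1.241
  v = (12 - (3)·-1.241 - (-4)·-0.896) / (8) = 1.517
  w = (8 - (-3)·-1.241 - (-4)·1.517) / (-11) = -0.940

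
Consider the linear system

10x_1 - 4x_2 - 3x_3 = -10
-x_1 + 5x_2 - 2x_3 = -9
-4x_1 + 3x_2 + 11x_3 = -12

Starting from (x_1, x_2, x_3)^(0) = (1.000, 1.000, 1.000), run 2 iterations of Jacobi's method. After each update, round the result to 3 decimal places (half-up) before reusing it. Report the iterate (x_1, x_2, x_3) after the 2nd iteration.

Iteration 1:
  x_1 = (-10 - (-4)·1.000 - (-3)·1.000) / (10) = -0.300
  x_2 = (-9 - (-1)·1.000 - (-2)·1.000) / (5) = -1.200
  x_3 = (-12 - (-4)·1.000 - (3)·1.000) / (11) = -1.000
Iteration 2:
  x_1 = (-10 - (-4)·-1.200 - (-3)·-1.000) / (10) = -1.780
  x_2 = (-9 - (-1)·-0.300 - (-2)·-1.000) / (5) = -2.260
  x_3 = (-12 - (-4)·-0.300 - (3)·-1.200) / (11) = -0.873

(-1.780, -2.260, -0.873)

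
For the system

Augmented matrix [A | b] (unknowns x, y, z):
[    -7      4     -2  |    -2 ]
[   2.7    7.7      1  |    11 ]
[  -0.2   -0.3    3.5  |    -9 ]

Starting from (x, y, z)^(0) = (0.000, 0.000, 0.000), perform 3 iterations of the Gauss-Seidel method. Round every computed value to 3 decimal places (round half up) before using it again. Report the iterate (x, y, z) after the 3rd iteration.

(1.613, 1.171, -2.379)

Iteration 1:
  x = (-2 - (4)·0.000 - (-2)·0.000) / (-7) = 0.286
  y = (11 - (2.7)·0.286 - (1)·0.000) / (7.7) = 1.328
  z = (-9 - (-0.2)·0.286 - (-0.3)·1.328) / (3.5) = -2.441
Iteration 2:
  x = (-2 - (4)·1.328 - (-2)·-2.441) / (-7) = 1.742
  y = (11 - (2.7)·1.742 - (1)·-2.441) / (7.7) = 1.135
  z = (-9 - (-0.2)·1.742 - (-0.3)·1.135) / (3.5) = -2.375
Iteration 3:
  x = (-2 - (4)·1.135 - (-2)·-2.375) / (-7) = 1.613
  y = (11 - (2.7)·1.613 - (1)·-2.375) / (7.7) = 1.171
  z = (-9 - (-0.2)·1.613 - (-0.3)·1.171) / (3.5) = -2.379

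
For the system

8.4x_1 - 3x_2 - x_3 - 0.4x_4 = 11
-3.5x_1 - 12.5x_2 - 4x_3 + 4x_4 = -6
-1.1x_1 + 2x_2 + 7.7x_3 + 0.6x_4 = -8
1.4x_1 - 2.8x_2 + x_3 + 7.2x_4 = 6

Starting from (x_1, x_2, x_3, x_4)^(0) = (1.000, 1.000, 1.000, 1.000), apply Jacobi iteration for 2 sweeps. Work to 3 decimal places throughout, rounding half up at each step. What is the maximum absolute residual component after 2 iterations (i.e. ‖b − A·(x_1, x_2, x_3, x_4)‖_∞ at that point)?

1.693

Iteration 1:
  x_1 = (11 - (-3)·1.000 - (-1)·1.000 - (-0.4)·1.000) / (8.4) = 1.833
  x_2 = (-6 - (-3.5)·1.000 - (-4)·1.000 - (4)·1.000) / (-12.5) = 0.200
  x_3 = (-8 - (-1.1)·1.000 - (2)·1.000 - (0.6)·1.000) / (7.7) = -1.234
  x_4 = (6 - (1.4)·1.000 - (-2.8)·1.000 - (1)·1.000) / (7.2) = 0.889
Iteration 2:
  x_1 = (11 - (-3)·0.200 - (-1)·-1.234 - (-0.4)·0.889) / (8.4) = 1.276
  x_2 = (-6 - (-3.5)·1.833 - (-4)·-1.234 - (4)·0.889) / (-12.5) = 0.646
  x_3 = (-8 - (-1.1)·1.833 - (2)·0.200 - (0.6)·0.889) / (7.7) = -0.898
  x_4 = (6 - (1.4)·1.833 - (-2.8)·0.200 - (1)·-1.234) / (7.2) = 0.726
Residual b − A·x = (1.612, 0.045, -1.409, 1.693); ∞-norm = 1.693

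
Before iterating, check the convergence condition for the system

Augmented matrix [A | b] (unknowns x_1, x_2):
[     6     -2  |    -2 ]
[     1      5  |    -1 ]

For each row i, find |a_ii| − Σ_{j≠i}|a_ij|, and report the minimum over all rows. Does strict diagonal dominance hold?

row 1: |6| − (2) = 4
row 2: |5| − (1) = 4
minimum over rows = 4 → strictly diagonally dominant (convergence guaranteed)

4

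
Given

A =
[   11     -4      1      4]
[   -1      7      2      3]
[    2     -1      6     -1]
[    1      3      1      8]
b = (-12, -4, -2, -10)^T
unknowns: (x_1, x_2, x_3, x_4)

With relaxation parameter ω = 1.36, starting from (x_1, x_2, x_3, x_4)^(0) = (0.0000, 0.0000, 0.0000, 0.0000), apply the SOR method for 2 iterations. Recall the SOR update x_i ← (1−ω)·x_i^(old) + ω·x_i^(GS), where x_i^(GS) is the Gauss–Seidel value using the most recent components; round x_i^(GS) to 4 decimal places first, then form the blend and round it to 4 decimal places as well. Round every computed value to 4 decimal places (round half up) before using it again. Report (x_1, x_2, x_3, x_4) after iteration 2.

(-1.0283, -0.0598, -0.1968, -1.1370)

Iteration 1:
  x_1: GS value = (-12 - (-4)·0.0000 - (1)·0.0000 - (4)·0.0000) / (11) = -1.0909;  x_1 ← (1−ω)·0.0000 + ω·-1.0909 = -1.4836
  x_2: GS value = (-4 - (-1)·-1.4836 - (2)·0.0000 - (3)·0.0000) / (7) = -0.7834;  x_2 ← (1−ω)·0.0000 + ω·-0.7834 = -1.0654
  x_3: GS value = (-2 - (2)·-1.4836 - (-1)·-1.0654 - (-1)·0.0000) / (6) = -0.0164;  x_3 ← (1−ω)·0.0000 + ω·-0.0164 = -0.0223
  x_4: GS value = (-10 - (1)·-1.4836 - (3)·-1.0654 - (1)·-0.0223) / (8) = -0.6622;  x_4 ← (1−ω)·0.0000 + ω·-0.6622 = -0.9006
Iteration 2:
  x_1: GS value = (-12 - (-4)·-1.0654 - (1)·-0.0223 - (4)·-0.9006) / (11) = -1.1488;  x_1 ← (1−ω)·-1.4836 + ω·-1.1488 = -1.0283
  x_2: GS value = (-4 - (-1)·-1.0283 - (2)·-0.0223 - (3)·-0.9006) / (7) = -0.3260;  x_2 ← (1−ω)·-1.0654 + ω·-0.3260 = -0.0598
  x_3: GS value = (-2 - (2)·-1.0283 - (-1)·-0.0598 - (-1)·-0.9006) / (6) = -0.1506;  x_3 ← (1−ω)·-0.0223 + ω·-0.1506 = -0.1968
  x_4: GS value = (-10 - (1)·-1.0283 - (3)·-0.0598 - (1)·-0.1968) / (8) = -1.0744;  x_4 ← (1−ω)·-0.9006 + ω·-1.0744 = -1.1370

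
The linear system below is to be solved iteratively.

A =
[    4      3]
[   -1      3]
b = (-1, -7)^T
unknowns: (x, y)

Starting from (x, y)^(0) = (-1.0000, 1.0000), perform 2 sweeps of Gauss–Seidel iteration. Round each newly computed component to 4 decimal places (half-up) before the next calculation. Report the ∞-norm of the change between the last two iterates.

2.7500

Iteration 1:
  x = (-1 - (3)·1.0000) / (4) = -1.0000
  y = (-7 - (-1)·-1.0000) / (3) = -2.6667
Iteration 2:
  x = (-1 - (3)·-2.6667) / (4) = 1.7500
  y = (-7 - (-1)·1.7500) / (3) = -1.7500
Change: (2.7500, 0.9167) → max |·| = 2.7500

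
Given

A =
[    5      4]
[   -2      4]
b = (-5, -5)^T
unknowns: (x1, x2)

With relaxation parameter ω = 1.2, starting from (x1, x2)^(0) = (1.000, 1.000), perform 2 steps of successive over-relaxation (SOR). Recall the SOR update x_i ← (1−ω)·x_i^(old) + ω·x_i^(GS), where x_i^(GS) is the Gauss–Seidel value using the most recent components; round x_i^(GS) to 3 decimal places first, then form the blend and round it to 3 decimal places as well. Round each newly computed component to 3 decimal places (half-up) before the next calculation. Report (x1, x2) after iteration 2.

Iteration 1:
  x1: GS value = (-5 - (4)·1.000) / (5) = -1.800;  x1 ← (1−ω)·1.000 + ω·-1.800 = -2.360
  x2: GS value = (-5 - (-2)·-2.360) / (4) = -2.430;  x2 ← (1−ω)·1.000 + ω·-2.430 = -3.116
Iteration 2:
  x1: GS value = (-5 - (4)·-3.116) / (5) = 1.493;  x1 ← (1−ω)·-2.360 + ω·1.493 = 2.264
  x2: GS value = (-5 - (-2)·2.264) / (4) = -0.118;  x2 ← (1−ω)·-3.116 + ω·-0.118 = 0.482

(2.264, 0.482)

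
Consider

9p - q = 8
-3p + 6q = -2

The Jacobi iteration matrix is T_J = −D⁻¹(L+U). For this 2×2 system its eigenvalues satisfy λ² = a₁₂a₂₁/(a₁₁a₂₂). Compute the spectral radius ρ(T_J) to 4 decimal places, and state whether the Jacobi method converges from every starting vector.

a₁₂a₂₁/(a₁₁a₂₂) = (-1)·(-3) / ((9)·(6)) = 0.055556
ρ = √|0.055556| = √0.055556 = 0.2357
ρ < 1, so Jacobi converges

0.2357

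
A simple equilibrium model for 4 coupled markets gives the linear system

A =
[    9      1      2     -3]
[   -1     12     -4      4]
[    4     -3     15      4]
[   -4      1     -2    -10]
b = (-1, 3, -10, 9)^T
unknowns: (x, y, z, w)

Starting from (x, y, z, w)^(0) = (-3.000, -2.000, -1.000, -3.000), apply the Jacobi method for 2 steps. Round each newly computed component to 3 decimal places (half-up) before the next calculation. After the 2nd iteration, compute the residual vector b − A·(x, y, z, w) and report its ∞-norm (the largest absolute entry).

Iteration 1:
  x = (-1 - (1)·-2.000 - (2)·-1.000 - (-3)·-3.000) / (9) = -0.667
  y = (3 - (-1)·-3.000 - (-4)·-1.000 - (4)·-3.000) / (12) = 0.667
  z = (-10 - (4)·-3.000 - (-3)·-2.000 - (4)·-3.000) / (15) = 0.533
  w = (9 - (-4)·-3.000 - (1)·-2.000 - (-2)·-1.000) / (-10) = 0.300
Iteration 2:
  x = (-1 - (1)·0.667 - (2)·0.533 - (-3)·0.300) / (9) = -0.204
  y = (3 - (-1)·-0.667 - (-4)·0.533 - (4)·0.300) / (12) = 0.272
  z = (-10 - (4)·-0.667 - (-3)·0.667 - (4)·0.300) / (15) = -0.435
  w = (9 - (-4)·-0.667 - (1)·0.667 - (-2)·0.533) / (-10) = -0.673
Residual b − A·x = (-0.585, 0.484, 0.849, 0.312); ∞-norm = 0.849

0.849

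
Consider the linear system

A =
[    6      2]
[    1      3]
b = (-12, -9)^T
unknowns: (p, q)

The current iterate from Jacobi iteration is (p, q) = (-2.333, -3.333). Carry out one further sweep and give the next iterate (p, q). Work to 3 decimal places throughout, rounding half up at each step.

One sweep:
  p = (-12 - (2)·-3.333) / (6) = -0.889
  q = (-9 - (1)·-2.333) / (3) = -2.222

(-0.889, -2.222)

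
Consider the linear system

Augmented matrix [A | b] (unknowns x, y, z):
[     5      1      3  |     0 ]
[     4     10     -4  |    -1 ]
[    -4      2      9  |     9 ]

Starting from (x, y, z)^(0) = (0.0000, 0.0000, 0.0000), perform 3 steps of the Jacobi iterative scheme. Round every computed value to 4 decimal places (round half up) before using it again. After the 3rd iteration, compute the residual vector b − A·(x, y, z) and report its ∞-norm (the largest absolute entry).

1.0134

Iteration 1:
  x = (0 - (1)·0.0000 - (3)·0.0000) / (5) = 0.0000
  y = (-1 - (4)·0.0000 - (-4)·0.0000) / (10) = -0.1000
  z = (9 - (-4)·0.0000 - (2)·0.0000) / (9) = 1.0000
Iteration 2:
  x = (0 - (1)·-0.1000 - (3)·1.0000) / (5) = -0.5800
  y = (-1 - (4)·0.0000 - (-4)·1.0000) / (10) = 0.3000
  z = (9 - (-4)·0.0000 - (2)·-0.1000) / (9) = 1.0222
Iteration 3:
  x = (0 - (1)·0.3000 - (3)·1.0222) / (5) = -0.6733
  y = (-1 - (4)·-0.5800 - (-4)·1.0222) / (10) = 0.5409
  z = (9 - (-4)·-0.5800 - (2)·0.3000) / (9) = 0.6756
Residual b − A·x = (0.7988, -1.0134, -0.8554); ∞-norm = 1.0134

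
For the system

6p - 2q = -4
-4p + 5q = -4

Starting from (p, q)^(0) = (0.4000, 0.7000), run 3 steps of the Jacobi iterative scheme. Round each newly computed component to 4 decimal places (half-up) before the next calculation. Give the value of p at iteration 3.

-1.0489

Iteration 1:
  p = (-4 - (-2)·0.7000) / (6) = -0.4333
  q = (-4 - (-4)·0.4000) / (5) = -0.4800
Iteration 2:
  p = (-4 - (-2)·-0.4800) / (6) = -0.8267
  q = (-4 - (-4)·-0.4333) / (5) = -1.1466
Iteration 3:
  p = (-4 - (-2)·-1.1466) / (6) = -1.0489
  q = (-4 - (-4)·-0.8267) / (5) = -1.4614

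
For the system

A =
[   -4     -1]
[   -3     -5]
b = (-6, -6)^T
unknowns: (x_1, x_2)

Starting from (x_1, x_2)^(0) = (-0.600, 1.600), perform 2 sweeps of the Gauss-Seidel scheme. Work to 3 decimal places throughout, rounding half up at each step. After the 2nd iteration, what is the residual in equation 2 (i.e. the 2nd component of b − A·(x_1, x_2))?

Iteration 1:
  x_1 = (-6 - (-1)·1.600) / (-4) = 1.100
  x_2 = (-6 - (-3)·1.100) / (-5) = 0.540
Iteration 2:
  x_1 = (-6 - (-1)·0.540) / (-4) = 1.365
  x_2 = (-6 - (-3)·1.365) / (-5) = 0.381
Residual b − A·x = (-0.159, 0.000)

0.000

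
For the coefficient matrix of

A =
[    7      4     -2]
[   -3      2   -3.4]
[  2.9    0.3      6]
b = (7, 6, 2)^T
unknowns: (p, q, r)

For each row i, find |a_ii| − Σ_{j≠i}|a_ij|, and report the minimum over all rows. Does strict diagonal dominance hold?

-4.4

row 1: |7| − (4+2) = 1
row 2: |2| − (3+3.4) = -4.4
row 3: |6| − (2.9+0.3) = 2.8
minimum over rows = -4.4 → not strictly diagonally dominant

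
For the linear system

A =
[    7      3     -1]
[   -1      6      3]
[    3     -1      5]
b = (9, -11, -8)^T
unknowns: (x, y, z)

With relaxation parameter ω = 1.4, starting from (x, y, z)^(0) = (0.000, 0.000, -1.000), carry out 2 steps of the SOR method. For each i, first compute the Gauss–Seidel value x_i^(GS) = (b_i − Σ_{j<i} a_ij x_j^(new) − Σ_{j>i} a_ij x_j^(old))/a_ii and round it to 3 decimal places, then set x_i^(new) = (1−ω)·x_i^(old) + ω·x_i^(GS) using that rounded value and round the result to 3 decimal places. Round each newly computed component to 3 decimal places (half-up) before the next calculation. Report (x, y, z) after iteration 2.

Iteration 1:
  x: GS value = (9 - (3)·0.000 - (-1)·-1.000) / (7) = 1.143;  x ← (1−ω)·0.000 + ω·1.143 = 1.600
  y: GS value = (-11 - (-1)·1.600 - (3)·-1.000) / (6) = -1.067;  y ← (1−ω)·0.000 + ω·-1.067 = -1.494
  z: GS value = (-8 - (3)·1.600 - (-1)·-1.494) / (5) = -2.859;  z ← (1−ω)·-1.000 + ω·-2.859 = -3.603
Iteration 2:
  x: GS value = (9 - (3)·-1.494 - (-1)·-3.603) / (7) = 1.411;  x ← (1−ω)·1.600 + ω·1.411 = 1.335
  y: GS value = (-11 - (-1)·1.335 - (3)·-3.603) / (6) = 0.191;  y ← (1−ω)·-1.494 + ω·0.191 = 0.865
  z: GS value = (-8 - (3)·1.335 - (-1)·0.865) / (5) = -2.228;  z ← (1−ω)·-3.603 + ω·-2.228 = -1.678

(1.335, 0.865, -1.678)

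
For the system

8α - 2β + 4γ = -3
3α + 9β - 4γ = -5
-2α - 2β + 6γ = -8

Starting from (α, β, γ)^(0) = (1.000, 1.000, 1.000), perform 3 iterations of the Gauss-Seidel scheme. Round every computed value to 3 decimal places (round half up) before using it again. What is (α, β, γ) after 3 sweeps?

(0.111, -1.327, -1.739)

Iteration 1:
  α = (-3 - (-2)·1.000 - (4)·1.000) / (8) = -0.625
  β = (-5 - (3)·-0.625 - (-4)·1.000) / (9) = 0.097
  γ = (-8 - (-2)·-0.625 - (-2)·0.097) / (6) = -1.509
Iteration 2:
  α = (-3 - (-2)·0.097 - (4)·-1.509) / (8) = 0.404
  β = (-5 - (3)·0.404 - (-4)·-1.509) / (9) = -1.361
  γ = (-8 - (-2)·0.404 - (-2)·-1.361) / (6) = -1.652
Iteration 3:
  α = (-3 - (-2)·-1.361 - (4)·-1.652) / (8) = 0.111
  β = (-5 - (3)·0.111 - (-4)·-1.652) / (9) = -1.327
  γ = (-8 - (-2)·0.111 - (-2)·-1.327) / (6) = -1.739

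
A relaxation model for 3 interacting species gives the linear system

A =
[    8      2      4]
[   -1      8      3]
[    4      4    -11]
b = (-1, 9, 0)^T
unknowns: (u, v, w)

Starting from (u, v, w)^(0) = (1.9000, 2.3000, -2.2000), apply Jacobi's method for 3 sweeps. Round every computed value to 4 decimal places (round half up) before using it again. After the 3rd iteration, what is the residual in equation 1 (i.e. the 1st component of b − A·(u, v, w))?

Iteration 1:
  u = (-1 - (2)·2.3000 - (4)·-2.2000) / (8) = 0.4000
  v = (9 - (-1)·1.9000 - (3)·-2.2000) / (8) = 2.1875
  w = (0 - (4)·1.9000 - (4)·2.3000) / (-11) = 1.5273
Iteration 2:
  u = (-1 - (2)·2.1875 - (4)·1.5273) / (8) = -1.4355
  v = (9 - (-1)·0.4000 - (3)·1.5273) / (8) = 0.6023
  w = (0 - (4)·0.4000 - (4)·2.1875) / (-11) = 0.9409
Iteration 3:
  u = (-1 - (2)·0.6023 - (4)·0.9409) / (8) = -0.7460
  v = (9 - (-1)·-1.4355 - (3)·0.9409) / (8) = 0.5927
  w = (0 - (4)·-1.4355 - (4)·0.6023) / (-11) = -0.3030
Residual b − A·x = (4.9946, 4.4214, -2.7198)

4.9946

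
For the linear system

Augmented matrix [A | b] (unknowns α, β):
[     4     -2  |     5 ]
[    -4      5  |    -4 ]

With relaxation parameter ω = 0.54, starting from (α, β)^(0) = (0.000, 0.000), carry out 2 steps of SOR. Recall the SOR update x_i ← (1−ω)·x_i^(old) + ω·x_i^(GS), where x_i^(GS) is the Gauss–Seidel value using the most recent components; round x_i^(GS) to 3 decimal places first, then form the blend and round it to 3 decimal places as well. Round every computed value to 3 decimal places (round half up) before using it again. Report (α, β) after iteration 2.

(0.948, -0.087)

Iteration 1:
  α: GS value = (5 - (-2)·0.000) / (4) = 1.250;  α ← (1−ω)·0.000 + ω·1.250 = 0.675
  β: GS value = (-4 - (-4)·0.675) / (5) = -0.260;  β ← (1−ω)·0.000 + ω·-0.260 = -0.140
Iteration 2:
  α: GS value = (5 - (-2)·-0.140) / (4) = 1.180;  α ← (1−ω)·0.675 + ω·1.180 = 0.948
  β: GS value = (-4 - (-4)·0.948) / (5) = -0.042;  β ← (1−ω)·-0.140 + ω·-0.042 = -0.087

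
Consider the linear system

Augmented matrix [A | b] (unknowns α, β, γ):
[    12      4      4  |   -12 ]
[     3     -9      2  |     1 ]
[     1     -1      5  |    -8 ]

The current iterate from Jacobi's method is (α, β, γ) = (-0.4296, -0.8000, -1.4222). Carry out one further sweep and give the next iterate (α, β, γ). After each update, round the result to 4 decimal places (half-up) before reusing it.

(-0.2593, -0.5704, -1.6741)

One sweep:
  α = (-12 - (4)·-0.8000 - (4)·-1.4222) / (12) = -0.2593
  β = (1 - (3)·-0.4296 - (2)·-1.4222) / (-9) = -0.5704
  γ = (-8 - (1)·-0.4296 - (-1)·-0.8000) / (5) = -1.6741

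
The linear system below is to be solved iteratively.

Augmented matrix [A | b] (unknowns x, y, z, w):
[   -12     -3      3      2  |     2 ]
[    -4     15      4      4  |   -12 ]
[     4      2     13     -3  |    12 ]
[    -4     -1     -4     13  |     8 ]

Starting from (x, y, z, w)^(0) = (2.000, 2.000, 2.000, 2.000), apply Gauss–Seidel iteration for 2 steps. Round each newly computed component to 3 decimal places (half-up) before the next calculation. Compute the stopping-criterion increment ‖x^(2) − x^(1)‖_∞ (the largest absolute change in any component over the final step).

0.696

Iteration 1:
  x = (2 - (-3)·2.000 - (3)·2.000 - (2)·2.000) / (-12) = 0.167
  y = (-12 - (-4)·0.167 - (4)·2.000 - (4)·2.000) / (15) = -1.822
  z = (12 - (4)·0.167 - (2)·-1.822 - (-3)·2.000) / (13) = 1.614
  w = (8 - (-4)·0.167 - (-1)·-1.822 - (-4)·1.614) / (13) = 1.023
Iteration 2:
  x = (2 - (-3)·-1.822 - (3)·1.614 - (2)·1.023) / (-12) = 0.863
  y = (-12 - (-4)·0.863 - (4)·1.614 - (4)·1.023) / (15) = -1.273
  z = (12 - (4)·0.863 - (2)·-1.273 - (-3)·1.023) / (13) = 1.089
  w = (8 - (-4)·0.863 - (-1)·-1.273 - (-4)·1.089) / (13) = 1.118
Change: (0.696, 0.549, -0.525, 0.095) → max |·| = 0.696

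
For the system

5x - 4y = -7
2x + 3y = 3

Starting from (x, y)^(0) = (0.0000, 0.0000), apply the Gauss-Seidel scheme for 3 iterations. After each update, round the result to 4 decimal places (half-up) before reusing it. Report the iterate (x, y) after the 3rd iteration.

Iteration 1:
  x = (-7 - (-4)·0.0000) / (5) = -1.4000
  y = (3 - (2)·-1.4000) / (3) = 1.9333
Iteration 2:
  x = (-7 - (-4)·1.9333) / (5) = 0.1466
  y = (3 - (2)·0.1466) / (3) = 0.9023
Iteration 3:
  x = (-7 - (-4)·0.9023) / (5) = -0.6782
  y = (3 - (2)·-0.6782) / (3) = 1.4521

(-0.6782, 1.4521)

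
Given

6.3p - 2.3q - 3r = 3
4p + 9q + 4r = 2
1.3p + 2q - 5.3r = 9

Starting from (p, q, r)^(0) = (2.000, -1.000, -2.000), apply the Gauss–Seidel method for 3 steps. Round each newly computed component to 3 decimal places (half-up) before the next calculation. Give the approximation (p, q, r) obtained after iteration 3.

Iteration 1:
  p = (3 - (-2.3)·-1.000 - (-3)·-2.000) / (6.3) = -0.841
  q = (2 - (4)·-0.841 - (4)·-2.000) / (9) = 1.485
  r = (9 - (1.3)·-0.841 - (2)·1.485) / (-5.3) = -1.344
Iteration 2:
  p = (3 - (-2.3)·1.485 - (-3)·-1.344) / (6.3) = 0.378
  q = (2 - (4)·0.378 - (4)·-1.344) / (9) = 0.652
  r = (9 - (1.3)·0.378 - (2)·0.652) / (-5.3) = -1.359
Iteration 3:
  p = (3 - (-2.3)·0.652 - (-3)·-1.359) / (6.3) = 0.067
  q = (2 - (4)·0.067 - (4)·-1.359) / (9) = 0.796
  r = (9 - (1.3)·0.067 - (2)·0.796) / (-5.3) = -1.381

(0.067, 0.796, -1.381)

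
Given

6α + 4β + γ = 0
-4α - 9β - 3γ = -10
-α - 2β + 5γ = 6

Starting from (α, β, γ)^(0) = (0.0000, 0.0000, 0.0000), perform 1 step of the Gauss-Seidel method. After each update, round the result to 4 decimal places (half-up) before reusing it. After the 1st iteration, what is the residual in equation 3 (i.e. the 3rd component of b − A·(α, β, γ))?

Iteration 1:
  α = (0 - (4)·0.0000 - (1)·0.0000) / (6) = 0.0000
  β = (-10 - (-4)·0.0000 - (-3)·0.0000) / (-9) = 1.1111
  γ = (6 - (-1)·0.0000 - (-2)·1.1111) / (5) = 1.6444
Residual b − A·x = (-6.0888, 4.9331, 0.0002)

0.0002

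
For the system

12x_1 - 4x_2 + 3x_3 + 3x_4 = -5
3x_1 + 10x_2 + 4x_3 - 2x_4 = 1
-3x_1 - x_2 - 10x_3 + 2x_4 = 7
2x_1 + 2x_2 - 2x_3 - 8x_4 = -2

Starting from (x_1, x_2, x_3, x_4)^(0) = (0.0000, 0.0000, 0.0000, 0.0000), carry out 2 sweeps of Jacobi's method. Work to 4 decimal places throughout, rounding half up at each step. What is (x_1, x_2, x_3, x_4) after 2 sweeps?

Iteration 1:
  x_1 = (-5 - (-4)·0.0000 - (3)·0.0000 - (3)·0.0000) / (12) = -0.4167
  x_2 = (1 - (3)·0.0000 - (4)·0.0000 - (-2)·0.0000) / (10) = 0.1000
  x_3 = (7 - (-3)·0.0000 - (-1)·0.0000 - (2)·0.0000) / (-10) = -0.7000
  x_4 = (-2 - (2)·0.0000 - (2)·0.0000 - (-2)·0.0000) / (-8) = 0.2500
Iteration 2:
  x_1 = (-5 - (-4)·0.1000 - (3)·-0.7000 - (3)·0.2500) / (12) = -0.2708
  x_2 = (1 - (3)·-0.4167 - (4)·-0.7000 - (-2)·0.2500) / (10) = 0.5550
  x_3 = (7 - (-3)·-0.4167 - (-1)·0.1000 - (2)·0.2500) / (-10) = -0.5350
  x_4 = (-2 - (2)·-0.4167 - (2)·0.1000 - (-2)·-0.7000) / (-8) = 0.3458

(-0.2708, 0.5550, -0.5350, 0.3458)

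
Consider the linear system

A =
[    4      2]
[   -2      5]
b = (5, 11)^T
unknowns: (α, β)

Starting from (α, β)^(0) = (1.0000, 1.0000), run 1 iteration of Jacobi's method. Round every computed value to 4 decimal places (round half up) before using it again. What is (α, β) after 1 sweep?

(0.7500, 2.6000)

Iteration 1:
  α = (5 - (2)·1.0000) / (4) = 0.7500
  β = (11 - (-2)·1.0000) / (5) = 2.6000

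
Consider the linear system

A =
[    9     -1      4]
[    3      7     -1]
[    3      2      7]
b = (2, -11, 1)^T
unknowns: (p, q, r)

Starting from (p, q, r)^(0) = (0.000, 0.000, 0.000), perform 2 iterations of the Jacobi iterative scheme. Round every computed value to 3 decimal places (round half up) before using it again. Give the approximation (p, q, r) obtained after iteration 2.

(-0.016, -1.646, 0.497)

Iteration 1:
  p = (2 - (-1)·0.000 - (4)·0.000) / (9) = 0.222
  q = (-11 - (3)·0.000 - (-1)·0.000) / (7) = -1.571
  r = (1 - (3)·0.000 - (2)·0.000) / (7) = 0.143
Iteration 2:
  p = (2 - (-1)·-1.571 - (4)·0.143) / (9) = -0.016
  q = (-11 - (3)·0.222 - (-1)·0.143) / (7) = -1.646
  r = (1 - (3)·0.222 - (2)·-1.571) / (7) = 0.497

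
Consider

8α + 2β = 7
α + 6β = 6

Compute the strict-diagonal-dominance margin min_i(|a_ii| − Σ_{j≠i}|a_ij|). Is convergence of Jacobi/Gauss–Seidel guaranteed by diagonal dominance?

5

row 1: |8| − (2) = 6
row 2: |6| − (1) = 5
minimum over rows = 5 → strictly diagonally dominant (convergence guaranteed)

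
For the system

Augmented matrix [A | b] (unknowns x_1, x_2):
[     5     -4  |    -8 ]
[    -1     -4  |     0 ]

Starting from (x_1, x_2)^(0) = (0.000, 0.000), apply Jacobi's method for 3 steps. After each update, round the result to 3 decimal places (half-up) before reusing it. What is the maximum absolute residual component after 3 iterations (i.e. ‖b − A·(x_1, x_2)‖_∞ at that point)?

0.320

Iteration 1:
  x_1 = (-8 - (-4)·0.000) / (5) = -1.600
  x_2 = (0 - (-1)·0.000) / (-4) = 0.000
Iteration 2:
  x_1 = (-8 - (-4)·0.000) / (5) = -1.600
  x_2 = (0 - (-1)·-1.600) / (-4) = 0.400
Iteration 3:
  x_1 = (-8 - (-4)·0.400) / (5) = -1.280
  x_2 = (0 - (-1)·-1.600) / (-4) = 0.400
Residual b − A·x = (0.000, 0.320); ∞-norm = 0.320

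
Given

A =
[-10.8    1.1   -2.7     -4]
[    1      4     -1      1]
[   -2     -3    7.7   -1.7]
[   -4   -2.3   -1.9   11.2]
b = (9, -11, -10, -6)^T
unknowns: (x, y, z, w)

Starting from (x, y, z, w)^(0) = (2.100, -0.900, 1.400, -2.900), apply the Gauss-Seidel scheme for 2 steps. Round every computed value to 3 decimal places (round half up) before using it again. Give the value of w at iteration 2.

-1.582

Iteration 1:
  x = (9 - (1.1)·-0.900 - (-2.7)·1.400 - (-4)·-2.900) / (-10.8) = -0.201
  y = (-11 - (1)·-0.201 - (-1)·1.400 - (1)·-2.900) / (4) = -1.625
  z = (-10 - (-2)·-0.201 - (-3)·-1.625 - (-1.7)·-2.900) / (7.7) = -2.624
  w = (-6 - (-4)·-0.201 - (-2.3)·-1.625 - (-1.9)·-2.624) / (11.2) = -1.386
Iteration 2:
  x = (9 - (1.1)·-1.625 - (-2.7)·-2.624 - (-4)·-1.386) / (-10.8) = 0.170
  y = (-11 - (1)·0.170 - (-1)·-2.624 - (1)·-1.386) / (4) = -3.102
  z = (-10 - (-2)·0.170 - (-3)·-3.102 - (-1.7)·-1.386) / (7.7) = -2.769
  w = (-6 - (-4)·0.170 - (-2.3)·-3.102 - (-1.9)·-2.769) / (11.2) = -1.582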